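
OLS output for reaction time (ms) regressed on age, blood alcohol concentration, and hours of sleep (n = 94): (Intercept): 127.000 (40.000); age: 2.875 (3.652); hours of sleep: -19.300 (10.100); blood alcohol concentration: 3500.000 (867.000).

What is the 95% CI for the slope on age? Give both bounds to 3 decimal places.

(-4.380, 10.130)

Read off: b = 2.875, SE = 3.652 for age.
df = n − k − 1 = 94 − 3 − 1 = 90.
t* = t_{0.025, 90} = 1.986675.
Margin = t* × SE = 1.986675 × 3.652 = 7.25534.
CI: 2.875 ± 7.25534 → (-4.380, 10.130).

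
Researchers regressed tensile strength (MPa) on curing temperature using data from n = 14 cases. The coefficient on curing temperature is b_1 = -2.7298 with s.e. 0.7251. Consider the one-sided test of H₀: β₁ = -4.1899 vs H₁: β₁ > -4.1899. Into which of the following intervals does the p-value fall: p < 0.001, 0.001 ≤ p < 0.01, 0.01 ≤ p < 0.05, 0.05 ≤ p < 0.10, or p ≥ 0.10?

t = (-2.7298 − (-4.1899)) / 0.7251 = 2.014.
df = n − 2 = 14 − 2 = 12.
One-sided p = P(T_{12} > t) ≈ 0.0335.
So 0.01 ≤ p < 0.05.

0.01 ≤ p < 0.05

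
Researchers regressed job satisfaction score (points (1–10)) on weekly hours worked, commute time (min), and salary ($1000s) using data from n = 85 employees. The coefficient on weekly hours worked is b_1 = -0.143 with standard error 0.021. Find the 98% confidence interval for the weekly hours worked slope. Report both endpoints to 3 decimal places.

(-0.193, -0.093)

df = n − k − 1 = 85 − 3 − 1 = 81.
t* = t_{0.01, 81} = 2.37327.
Margin = t* × SE = 2.37327 × 0.021 = 0.04984.
CI: -0.143 ± 0.04984 → (-0.193, -0.093).
With 98% confidence, each one-unit increase in weekly hours worked is associated with a change of between -0.193 and -0.093 points (1–10) in job satisfaction score, holding the other predictors fixed.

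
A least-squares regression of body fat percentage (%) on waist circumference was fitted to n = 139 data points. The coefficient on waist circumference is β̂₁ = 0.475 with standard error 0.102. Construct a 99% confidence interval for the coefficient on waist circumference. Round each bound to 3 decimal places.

(0.209, 0.741)

df = n − 2 = 139 − 2 = 137.
t* = t_{0.005, 137} = 2.612192.
Margin = t* × SE = 2.612192 × 0.102 = 0.26644.
CI: 0.475 ± 0.26644 → (0.209, 0.741).
With 99% confidence, each one-unit increase in waist circumference is associated with a change of between 0.209 and 0.741 % in body fat percentage.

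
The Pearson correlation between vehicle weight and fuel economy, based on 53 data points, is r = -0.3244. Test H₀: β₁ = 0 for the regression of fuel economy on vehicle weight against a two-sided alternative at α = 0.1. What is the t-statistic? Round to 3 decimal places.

t = r·√(n − 2)/√(1 − r²) = -0.3244·√51/√0.894765 = -2.449.
df = n − 2 = 51.
Two-sided p ≈ 0.0178, which is < 0.1, so reject H₀.
There is evidence of a linear association between vehicle weight and fuel economy.

t = -2.449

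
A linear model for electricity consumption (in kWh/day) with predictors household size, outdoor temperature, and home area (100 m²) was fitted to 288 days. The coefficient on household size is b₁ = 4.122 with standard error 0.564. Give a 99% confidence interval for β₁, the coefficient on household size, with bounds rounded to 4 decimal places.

df = n − k − 1 = 288 − 3 − 1 = 284.
t* = t_{0.005, 284} = 2.593251.
Margin = t* × SE = 2.593251 × 0.564 = 1.462594.
CI: 4.122 ± 1.462594 → (2.6594, 5.5846).
With 99% confidence, each one-unit increase in household size is associated with a change of between 2.6594 and 5.5846 kWh/day in electricity consumption, holding the other predictors fixed.

(2.6594, 5.5846)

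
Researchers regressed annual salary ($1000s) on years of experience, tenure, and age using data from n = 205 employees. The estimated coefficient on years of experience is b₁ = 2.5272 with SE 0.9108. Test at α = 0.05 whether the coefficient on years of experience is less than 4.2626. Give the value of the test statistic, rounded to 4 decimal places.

t = -1.9054

H₀: β₁ = 4.2626 vs H₁: β₁ < 4.2626.
t = (b₁ − β₁⁰)/SE = (2.5272 − 4.2626) / 0.9108 = -1.9054.
df = n − k − 1 = 205 − 3 − 1 = 201.
One-sided p ≈ 0.0291, which is < 0.05, so reject H₀.
There is evidence that the true slope on years of experience is below 4.2626 $1000s per unit, holding the other predictors fixed.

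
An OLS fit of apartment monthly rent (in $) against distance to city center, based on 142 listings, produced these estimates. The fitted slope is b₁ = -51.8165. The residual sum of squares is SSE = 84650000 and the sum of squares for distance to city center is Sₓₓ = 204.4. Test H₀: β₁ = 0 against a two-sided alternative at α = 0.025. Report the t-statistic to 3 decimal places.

MSE = SSE/(n − 2) = 84650000/140 = 604643.
SE(b₁) = √(MSE/Sₓₓ) = √(604643/204.4) = 54.3887.
t = -51.8165 / 54.3887 = -0.953.
df = n − 2 = 140.
Two-sided p ≈ 0.3424, which is ≥ 0.025, so fail to reject H₀.
The data do not give significant evidence of an association between distance to city center and apartment monthly rent.

t = -0.953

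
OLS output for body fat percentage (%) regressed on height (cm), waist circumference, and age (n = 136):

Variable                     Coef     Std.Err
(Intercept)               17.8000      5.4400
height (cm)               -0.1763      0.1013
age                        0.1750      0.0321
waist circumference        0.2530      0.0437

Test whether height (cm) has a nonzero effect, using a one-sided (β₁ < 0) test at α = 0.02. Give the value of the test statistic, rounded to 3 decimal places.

t = -1.740

Read off: b = -0.1763, SE = 0.1013 for height (cm).
H₀: β₁ = 0 vs H₁: β₁ < 0.
t = -0.1763 / 0.1013 = -1.740.
df = n − k − 1 = 136 − 3 − 1 = 132.
One-sided p ≈ 0.0421, which is ≥ 0.02, so fail to reject H₀.
The data do not give significant evidence that the true slope on height (cm) is negative, holding the other predictors fixed.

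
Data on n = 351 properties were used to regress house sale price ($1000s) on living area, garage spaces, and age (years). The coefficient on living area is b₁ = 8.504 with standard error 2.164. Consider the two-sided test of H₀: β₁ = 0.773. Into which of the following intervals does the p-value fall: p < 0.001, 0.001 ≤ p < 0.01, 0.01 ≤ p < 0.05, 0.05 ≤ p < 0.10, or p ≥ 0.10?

t = (8.504 − 0.773) / 2.164 = 3.573.
df = n − k − 1 = 351 − 3 − 1 = 347.
Two-sided p = 2·P(T_{347} > |t|) ≈ 0.0004.
So p < 0.001.

p < 0.001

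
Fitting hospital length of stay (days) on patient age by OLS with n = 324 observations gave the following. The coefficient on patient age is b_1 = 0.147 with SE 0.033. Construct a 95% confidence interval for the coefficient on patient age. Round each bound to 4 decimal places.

(0.0821, 0.2119)

df = n − 2 = 324 − 2 = 322.
t* = t_{0.025, 322} = 1.967359.
Margin = t* × SE = 1.967359 × 0.033 = 0.064923.
CI: 0.147 ± 0.064923 → (0.0821, 0.2119).
With 95% confidence, each one-unit increase in patient age is associated with a change of between 0.0821 and 0.2119 days in hospital length of stay.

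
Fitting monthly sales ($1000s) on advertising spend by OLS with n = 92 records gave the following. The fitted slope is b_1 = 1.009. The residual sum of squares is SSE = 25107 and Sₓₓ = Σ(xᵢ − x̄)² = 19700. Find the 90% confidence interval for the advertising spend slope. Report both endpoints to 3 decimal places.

MSE = SSE/(n − 2) = 25107/90 = 278.967.
SE(b_1) = √(MSE/Sₓₓ) = √(278.967/19700) = 0.118999.
df = n − 2 = 90.
t* = t_{0.05, 90} = 1.661961.
Margin = t* × SE = 1.661961 × 0.118999 = 0.19777.
CI: 1.009 ± 0.19777 → (0.811, 1.207).
With 90% confidence, each one-unit increase in advertising spend is associated with a change of between 0.811 and 1.207 $1000s in monthly sales.

(0.811, 1.207)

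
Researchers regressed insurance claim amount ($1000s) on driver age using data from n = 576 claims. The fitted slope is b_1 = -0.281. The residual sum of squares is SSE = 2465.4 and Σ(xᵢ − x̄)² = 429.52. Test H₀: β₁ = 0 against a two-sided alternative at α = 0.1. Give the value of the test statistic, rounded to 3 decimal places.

t = -2.810

MSE = SSE/(n − 2) = 2465.4/574 = 4.29512.
SE(b_1) = √(MSE/Sₓₓ) = √(4.29512/429.52) = 0.0999991.
t = -0.281 / 0.0999991 = -2.810.
df = n − 2 = 574.
Two-sided p ≈ 0.0051, which is < 0.1, so reject H₀.
There is evidence that driver age is associated with insurance claim amount.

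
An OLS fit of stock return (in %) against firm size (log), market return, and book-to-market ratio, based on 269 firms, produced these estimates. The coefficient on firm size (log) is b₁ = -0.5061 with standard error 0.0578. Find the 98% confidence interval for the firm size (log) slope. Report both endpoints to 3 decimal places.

(-0.641, -0.371)

df = n − k − 1 = 269 − 3 − 1 = 265.
t* = t_{0.01, 265} = 2.340502.
Margin = t* × SE = 2.340502 × 0.0578 = 0.13528.
CI: -0.5061 ± 0.13528 → (-0.641, -0.371).
With 98% confidence, each one-unit increase in firm size (log) is associated with a change of between -0.641 and -0.371 % in stock return, holding the other predictors fixed.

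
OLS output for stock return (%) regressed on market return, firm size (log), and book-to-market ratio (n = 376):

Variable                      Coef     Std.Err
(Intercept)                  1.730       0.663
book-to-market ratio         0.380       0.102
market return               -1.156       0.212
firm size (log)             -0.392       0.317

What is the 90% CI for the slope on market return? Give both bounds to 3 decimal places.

(-1.506, -0.806)

Read off: b = -1.156, SE = 0.212 for market return.
df = n − k − 1 = 376 − 3 − 1 = 372.
t* = t_{0.05, 372} = 1.64896.
Margin = t* × SE = 1.64896 × 0.212 = 0.34958.
CI: -1.156 ± 0.34958 → (-1.506, -0.806).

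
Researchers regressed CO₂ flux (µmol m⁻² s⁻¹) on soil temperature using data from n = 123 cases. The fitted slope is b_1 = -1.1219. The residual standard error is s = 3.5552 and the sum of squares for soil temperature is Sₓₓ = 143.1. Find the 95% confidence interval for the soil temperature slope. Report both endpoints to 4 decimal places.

(-1.7103, -0.5335)

SE(b_1) = s/√Sₓₓ = 3.5552/√143.1 = 0.297197.
df = n − 2 = 121.
t* = t_{0.025, 121} = 1.979764.
Margin = t* × SE = 1.979764 × 0.297197 = 0.588380.
CI: -1.1219 ± 0.588380 → (-1.7103, -0.5335).
With 95% confidence, each one-unit increase in soil temperature is associated with a change of between -1.7103 and -0.5335 µmol m⁻² s⁻¹ in CO₂ flux.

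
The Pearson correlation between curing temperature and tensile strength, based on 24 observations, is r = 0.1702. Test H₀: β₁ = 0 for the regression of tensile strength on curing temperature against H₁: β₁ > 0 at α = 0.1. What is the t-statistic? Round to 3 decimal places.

t = r·√(n − 2)/√(1 − r²) = 0.1702·√22/√0.971032 = 0.810.
df = n − 2 = 22.
One-sided p ≈ 0.2133, which is ≥ 0.1, so fail to reject H₀.
The data do not give significant evidence of a linear association between curing temperature and tensile strength.

t = 0.810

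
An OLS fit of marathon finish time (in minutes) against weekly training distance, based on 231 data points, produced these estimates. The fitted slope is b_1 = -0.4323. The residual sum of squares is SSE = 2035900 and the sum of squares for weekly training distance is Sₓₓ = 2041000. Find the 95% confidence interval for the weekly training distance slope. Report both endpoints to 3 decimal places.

MSE = SSE/(n − 2) = 2035900/229 = 8890.39.
SE(b_1) = √(MSE/Sₓₓ) = √(8890.39/2041000) = 0.0659992.
df = n − 2 = 229.
t* = t_{0.025, 229} = 1.970377.
Margin = t* × SE = 1.970377 × 0.0659992 = 0.13004.
CI: -0.4323 ± 0.13004 → (-0.562, -0.302).
With 95% confidence, each one-unit increase in weekly training distance is associated with a change of between -0.562 and -0.302 minutes in marathon finish time.

(-0.562, -0.302)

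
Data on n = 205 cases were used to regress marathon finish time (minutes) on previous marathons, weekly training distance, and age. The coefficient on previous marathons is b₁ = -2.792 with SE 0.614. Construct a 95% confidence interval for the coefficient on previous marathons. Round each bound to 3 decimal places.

(-4.003, -1.581)

df = n − k − 1 = 205 − 3 − 1 = 201.
t* = t_{0.025, 201} = 1.971837.
Margin = t* × SE = 1.971837 × 0.614 = 1.21071.
CI: -2.792 ± 1.21071 → (-4.003, -1.581).
With 95% confidence, each one-unit increase in previous marathons is associated with a change of between -4.003 and -1.581 minutes in marathon finish time, holding the other predictors fixed.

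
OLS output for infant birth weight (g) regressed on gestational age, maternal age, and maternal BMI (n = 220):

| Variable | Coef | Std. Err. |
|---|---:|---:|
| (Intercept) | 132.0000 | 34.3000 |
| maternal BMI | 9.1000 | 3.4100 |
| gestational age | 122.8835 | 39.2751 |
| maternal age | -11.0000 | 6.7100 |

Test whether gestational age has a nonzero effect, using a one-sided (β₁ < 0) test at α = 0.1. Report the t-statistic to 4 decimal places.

t = 3.1288

Read off: b = 122.8835, SE = 39.2751 for gestational age.
H₀: β₁ = 0 vs H₁: β₁ < 0.
t = 122.8835 / 39.2751 = 3.1288.
df = n − k − 1 = 220 − 3 − 1 = 216.
One-sided p ≈ 0.9990, which is ≥ 0.1, so fail to reject H₀.
The data do not give significant evidence that the true slope on gestational age is negative, holding the other predictors fixed.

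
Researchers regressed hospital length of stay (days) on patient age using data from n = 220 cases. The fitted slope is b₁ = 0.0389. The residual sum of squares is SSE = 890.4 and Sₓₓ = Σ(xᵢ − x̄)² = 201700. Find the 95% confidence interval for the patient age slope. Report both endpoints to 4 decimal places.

MSE = SSE/(n − 2) = 890.4/218 = 4.0844.
SE(b₁) = √(MSE/Sₓₓ) = √(4.0844/201700) = 0.00449999.
df = n − 2 = 218.
t* = t_{0.025, 218} = 1.970906.
Margin = t* × SE = 1.970906 × 0.00449999 = 0.008869.
CI: 0.0389 ± 0.008869 → (0.0300, 0.0478).
With 95% confidence, each one-unit increase in patient age is associated with a change of between 0.0300 and 0.0478 days in hospital length of stay.

(0.0300, 0.0478)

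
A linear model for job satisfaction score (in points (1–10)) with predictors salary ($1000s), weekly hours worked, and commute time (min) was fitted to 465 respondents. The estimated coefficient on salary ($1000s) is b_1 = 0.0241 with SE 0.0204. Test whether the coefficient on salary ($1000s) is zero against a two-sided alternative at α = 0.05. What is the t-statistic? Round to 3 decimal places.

t = 1.181

H₀: β₁ = 0 vs H₁: β₁ ≠ 0.
t = (b_1 − β₁⁰)/SE = 0.0241 / 0.0204 = 1.181.
df = n − k − 1 = 465 − 3 − 1 = 461.
Two-sided p ≈ 0.2381, which is ≥ 0.05, so fail to reject H₀.
The data do not give significant evidence of an association between salary ($1000s) and job satisfaction score, after adjusting for the other predictors.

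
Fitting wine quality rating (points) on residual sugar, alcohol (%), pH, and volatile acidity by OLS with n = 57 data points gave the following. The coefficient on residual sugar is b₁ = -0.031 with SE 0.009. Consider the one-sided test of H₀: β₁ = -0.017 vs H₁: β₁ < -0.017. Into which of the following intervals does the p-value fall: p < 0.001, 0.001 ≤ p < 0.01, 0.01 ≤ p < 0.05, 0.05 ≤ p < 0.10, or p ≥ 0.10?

t = (-0.031 − (-0.017)) / 0.009 = -1.556.
df = n − k − 1 = 57 − 4 − 1 = 52.
One-sided p = P(T_{52} < t) ≈ 0.0629.
So 0.05 ≤ p < 0.10.

0.05 ≤ p < 0.10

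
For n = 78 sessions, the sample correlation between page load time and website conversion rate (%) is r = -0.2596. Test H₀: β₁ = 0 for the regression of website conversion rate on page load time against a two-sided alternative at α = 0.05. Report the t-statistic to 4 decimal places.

t = -2.3435

t = r·√(n − 2)/√(1 − r²) = -0.2596·√76/√0.932608 = -2.3435.
df = n − 2 = 76.
Two-sided p ≈ 0.0217, which is < 0.05, so reject H₀.
There is evidence of a linear association between page load time and website conversion rate.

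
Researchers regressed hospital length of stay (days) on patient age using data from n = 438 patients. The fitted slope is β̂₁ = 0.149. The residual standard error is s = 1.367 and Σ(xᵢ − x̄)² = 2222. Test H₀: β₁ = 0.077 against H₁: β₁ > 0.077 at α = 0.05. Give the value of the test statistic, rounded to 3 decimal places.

SE(β̂₁) = s/√Sₓₓ = 1.367/√2222 = 0.0289999.
t = (0.149 − 0.077) / 0.0289999 = 2.483.
df = n − 2 = 436.
One-sided p ≈ 0.0067, which is < 0.05, so reject H₀.
There is evidence that the true slope on patient age exceeds 0.077 days per unit.

t = 2.483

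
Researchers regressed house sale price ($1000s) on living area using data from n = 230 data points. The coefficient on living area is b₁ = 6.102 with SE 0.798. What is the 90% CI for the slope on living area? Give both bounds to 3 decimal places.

(4.784, 7.420)

df = n − 2 = 230 − 2 = 228.
t* = t_{0.05, 228} = 1.651564.
Margin = t* × SE = 1.651564 × 0.798 = 1.31795.
CI: 6.102 ± 1.31795 → (4.784, 7.420).
With 90% confidence, each one-unit increase in living area is associated with a change of between 4.784 and 7.420 $1000s in house sale price.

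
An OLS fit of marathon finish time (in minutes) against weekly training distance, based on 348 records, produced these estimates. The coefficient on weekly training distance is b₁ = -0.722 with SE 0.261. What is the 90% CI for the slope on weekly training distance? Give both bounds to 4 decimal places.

(-1.1525, -0.2915)

df = n − 2 = 348 − 2 = 346.
t* = t_{0.05, 346} = 1.649269.
Margin = t* × SE = 1.649269 × 0.261 = 0.430459.
CI: -0.722 ± 0.430459 → (-1.1525, -0.2915).
With 90% confidence, each one-unit increase in weekly training distance is associated with a change of between -1.1525 and -0.2915 minutes in marathon finish time.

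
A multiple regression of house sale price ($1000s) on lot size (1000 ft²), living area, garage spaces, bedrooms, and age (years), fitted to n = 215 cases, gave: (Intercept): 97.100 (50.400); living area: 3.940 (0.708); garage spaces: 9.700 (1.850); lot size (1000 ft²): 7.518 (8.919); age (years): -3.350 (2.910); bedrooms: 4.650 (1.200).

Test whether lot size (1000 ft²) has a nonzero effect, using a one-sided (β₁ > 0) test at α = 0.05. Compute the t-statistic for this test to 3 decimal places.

t = 0.843

Read off: b = 7.518, SE = 8.919 for lot size (1000 ft²).
H₀: β₁ = 0 vs H₁: β₁ > 0.
t = 7.518 / 8.919 = 0.843.
df = n − k − 1 = 215 − 5 − 1 = 209.
One-sided p ≈ 0.2001, which is ≥ 0.05, so fail to reject H₀.
The data do not give significant evidence that the true slope on lot size (1000 ft²) is positive, holding the other predictors fixed.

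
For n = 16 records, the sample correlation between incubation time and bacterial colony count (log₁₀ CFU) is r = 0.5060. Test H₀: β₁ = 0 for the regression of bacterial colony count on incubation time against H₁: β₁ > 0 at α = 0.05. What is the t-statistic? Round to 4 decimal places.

t = 2.1950

t = r·√(n − 2)/√(1 − r²) = 0.5060·√14/√0.743964 = 2.1950.
df = n − 2 = 14.
One-sided p ≈ 0.0228, which is < 0.05, so reject H₀.
There is evidence of a linear association between incubation time and bacterial colony count.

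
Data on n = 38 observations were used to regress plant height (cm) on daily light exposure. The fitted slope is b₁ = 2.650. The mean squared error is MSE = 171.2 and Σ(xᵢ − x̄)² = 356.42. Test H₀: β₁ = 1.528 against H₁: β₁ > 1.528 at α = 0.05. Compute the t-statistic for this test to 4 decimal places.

t = 1.6189

SE(b₁) = √(MSE/Sₓₓ) = √(171.2/356.42) = 0.69306.
t = (2.650 − 1.528) / 0.69306 = 1.6189.
df = n − 2 = 36.
One-sided p ≈ 0.0571, which is ≥ 0.05, so fail to reject H₀.
The data do not give significant evidence that the true slope on daily light exposure exceeds 1.528 cm per unit.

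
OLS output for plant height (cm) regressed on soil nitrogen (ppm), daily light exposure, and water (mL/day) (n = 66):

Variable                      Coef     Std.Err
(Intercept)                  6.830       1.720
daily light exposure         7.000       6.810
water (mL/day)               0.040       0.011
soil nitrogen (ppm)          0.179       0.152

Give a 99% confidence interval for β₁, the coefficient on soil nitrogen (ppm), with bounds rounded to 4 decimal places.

Read off: b = 0.179, SE = 0.152 for soil nitrogen (ppm).
df = n − k − 1 = 66 − 3 − 1 = 62.
t* = t_{0.005, 62} = 2.657479.
Margin = t* × SE = 2.657479 × 0.152 = 0.403937.
CI: 0.179 ± 0.403937 → (-0.2249, 0.5829).

(-0.2249, 0.5829)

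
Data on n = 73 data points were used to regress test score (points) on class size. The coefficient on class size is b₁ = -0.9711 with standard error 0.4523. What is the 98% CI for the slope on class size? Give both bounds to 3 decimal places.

df = n − 2 = 73 − 2 = 71.
t* = t_{0.01, 71} = 2.380024.
Margin = t* × SE = 2.380024 × 0.4523 = 1.07648.
CI: -0.9711 ± 1.07648 → (-2.048, 0.105).
With 98% confidence, each one-unit increase in class size is associated with a change of between -2.048 and 0.105 points in test score.

(-2.048, 0.105)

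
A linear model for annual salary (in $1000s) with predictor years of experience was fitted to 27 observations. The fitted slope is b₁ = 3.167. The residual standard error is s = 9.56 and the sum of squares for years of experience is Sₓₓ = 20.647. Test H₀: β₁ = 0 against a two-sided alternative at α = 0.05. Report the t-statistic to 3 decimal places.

SE(b₁) = s/√Sₓₓ = 9.56/√20.647 = 2.10392.
t = 3.167 / 2.10392 = 1.505.
df = n − 2 = 25.
Two-sided p ≈ 0.1448, which is ≥ 0.05, so fail to reject H₀.
The data do not give significant evidence of an association between years of experience and annual salary.

t = 1.505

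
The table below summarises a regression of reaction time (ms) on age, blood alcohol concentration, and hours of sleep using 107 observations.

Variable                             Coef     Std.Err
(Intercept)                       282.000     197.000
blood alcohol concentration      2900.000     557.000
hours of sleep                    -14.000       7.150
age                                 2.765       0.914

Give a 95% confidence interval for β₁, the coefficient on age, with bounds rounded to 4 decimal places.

(0.9523, 4.5777)

Read off: b = 2.765, SE = 0.914 for age.
df = n − k − 1 = 107 − 3 − 1 = 103.
t* = t_{0.025, 103} = 1.983264.
Margin = t* × SE = 1.983264 × 0.914 = 1.812703.
CI: 2.765 ± 1.812703 → (0.9523, 4.5777).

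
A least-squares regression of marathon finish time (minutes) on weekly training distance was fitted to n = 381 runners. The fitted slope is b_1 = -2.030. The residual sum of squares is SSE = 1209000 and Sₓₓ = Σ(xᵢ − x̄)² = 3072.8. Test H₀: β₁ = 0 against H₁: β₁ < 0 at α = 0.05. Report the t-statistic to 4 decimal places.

t = -1.9924

MSE = SSE/(n − 2) = 1209000/379 = 3189.97.
SE(b_1) = √(MSE/Sₓₓ) = √(3189.97/3072.8) = 1.01889.
t = -2.030 / 1.01889 = -1.9924.
df = n − 2 = 379.
One-sided p ≈ 0.0235, which is < 0.05, so reject H₀.
There is evidence that the true slope on weekly training distance is negative.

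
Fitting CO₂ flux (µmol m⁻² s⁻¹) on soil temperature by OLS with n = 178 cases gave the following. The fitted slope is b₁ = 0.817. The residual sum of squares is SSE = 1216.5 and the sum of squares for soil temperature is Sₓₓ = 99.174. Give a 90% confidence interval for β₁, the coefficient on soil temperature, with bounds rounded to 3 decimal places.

(0.380, 1.254)

MSE = SSE/(n − 2) = 1216.5/176 = 6.91193.
SE(b₁) = √(MSE/Sₓₓ) = √(6.91193/99.174) = 0.263998.
df = n − 2 = 176.
t* = t_{0.05, 176} = 1.653557.
Margin = t* × SE = 1.653557 × 0.263998 = 0.43654.
CI: 0.817 ± 0.43654 → (0.380, 1.254).
With 90% confidence, each one-unit increase in soil temperature is associated with a change of between 0.380 and 1.254 µmol m⁻² s⁻¹ in CO₂ flux.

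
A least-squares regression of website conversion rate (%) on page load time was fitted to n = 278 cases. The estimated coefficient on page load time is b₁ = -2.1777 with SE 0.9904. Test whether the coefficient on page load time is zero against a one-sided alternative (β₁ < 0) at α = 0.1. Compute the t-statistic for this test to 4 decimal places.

t = -2.1988

H₀: β₁ = 0 vs H₁: β₁ < 0.
t = (b₁ − β₁⁰)/SE = -2.1777 / 0.9904 = -2.1988.
df = n − 2 = 278 − 2 = 276.
One-sided p ≈ 0.0144, which is < 0.1, so reject H₀.
There is evidence that the true slope on page load time is negative.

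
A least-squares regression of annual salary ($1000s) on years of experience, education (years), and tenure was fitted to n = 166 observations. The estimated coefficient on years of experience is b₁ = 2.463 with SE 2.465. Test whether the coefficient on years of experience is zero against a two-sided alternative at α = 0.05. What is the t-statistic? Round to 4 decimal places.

H₀: β₁ = 0 vs H₁: β₁ ≠ 0.
t = (b₁ − β₁⁰)/SE = 2.463 / 2.465 = 0.9992.
df = n − k − 1 = 166 − 3 − 1 = 162.
Two-sided p ≈ 0.3192, which is ≥ 0.05, so fail to reject H₀.
The data do not give significant evidence of an association between years of experience and annual salary, after adjusting for the other predictors.

t = 0.9992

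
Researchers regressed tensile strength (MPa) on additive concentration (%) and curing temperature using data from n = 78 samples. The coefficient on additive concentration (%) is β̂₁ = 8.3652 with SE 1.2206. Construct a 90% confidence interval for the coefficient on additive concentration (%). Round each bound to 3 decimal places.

df = n − k − 1 = 78 − 2 − 1 = 75.
t* = t_{0.05, 75} = 1.665425.
Margin = t* × SE = 1.665425 × 1.2206 = 2.03282.
CI: 8.3652 ± 2.03282 → (6.332, 10.398).
With 90% confidence, each one-unit increase in additive concentration (%) is associated with a change of between 6.332 and 10.398 MPa in tensile strength, holding the other predictors fixed.

(6.332, 10.398)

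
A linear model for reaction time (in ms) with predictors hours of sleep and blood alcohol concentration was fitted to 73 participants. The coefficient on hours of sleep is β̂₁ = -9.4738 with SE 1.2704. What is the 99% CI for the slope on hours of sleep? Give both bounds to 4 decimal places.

df = n − k − 1 = 73 − 2 − 1 = 70.
t* = t_{0.005, 70} = 2.647905.
Margin = t* × SE = 2.647905 × 1.2704 = 3.363898.
CI: -9.4738 ± 3.363898 → (-12.8377, -6.1099).
With 99% confidence, each one-unit increase in hours of sleep is associated with a change of between -12.8377 and -6.1099 ms in reaction time, holding the other predictors fixed.

(-12.8377, -6.1099)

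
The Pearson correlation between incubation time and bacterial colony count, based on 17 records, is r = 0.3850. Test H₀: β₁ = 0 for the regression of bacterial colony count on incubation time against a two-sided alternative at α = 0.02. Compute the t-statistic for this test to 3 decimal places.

t = r·√(n − 2)/√(1 − r²) = 0.3850·√15/√0.851775 = 1.616.
df = n − 2 = 15.
Two-sided p ≈ 0.1270, which is ≥ 0.02, so fail to reject H₀.
The data do not give significant evidence of a linear association between incubation time and bacterial colony count.

t = 1.616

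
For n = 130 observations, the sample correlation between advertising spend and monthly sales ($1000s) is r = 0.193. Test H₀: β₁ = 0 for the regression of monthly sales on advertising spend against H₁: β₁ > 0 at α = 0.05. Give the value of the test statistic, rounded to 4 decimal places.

t = r·√(n − 2)/√(1 − r²) = 0.193·√128/√0.962751 = 2.2254.
df = n − 2 = 128.
One-sided p ≈ 0.0139, which is < 0.05, so reject H₀.
There is evidence of a linear association between advertising spend and monthly sales.

t = 2.2254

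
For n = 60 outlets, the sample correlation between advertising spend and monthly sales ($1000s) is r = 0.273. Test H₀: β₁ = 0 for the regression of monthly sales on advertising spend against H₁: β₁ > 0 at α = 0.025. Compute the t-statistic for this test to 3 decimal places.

t = 2.161

t = r·√(n − 2)/√(1 − r²) = 0.273·√58/√0.925471 = 2.161.
df = n − 2 = 58.
One-sided p ≈ 0.0174, which is < 0.025, so reject H₀.
There is evidence of a linear association between advertising spend and monthly sales.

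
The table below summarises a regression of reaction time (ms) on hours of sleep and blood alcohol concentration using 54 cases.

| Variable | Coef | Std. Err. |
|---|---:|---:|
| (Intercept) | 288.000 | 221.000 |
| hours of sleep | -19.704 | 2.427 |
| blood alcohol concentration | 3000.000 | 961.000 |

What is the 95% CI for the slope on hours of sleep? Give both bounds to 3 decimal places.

Read off: b = -19.704, SE = 2.427 for hours of sleep.
df = n − k − 1 = 54 − 2 − 1 = 51.
t* = t_{0.025, 51} = 2.007584.
Margin = t* × SE = 2.007584 × 2.427 = 4.87241.
CI: -19.704 ± 4.87241 → (-24.576, -14.832).

(-24.576, -14.832)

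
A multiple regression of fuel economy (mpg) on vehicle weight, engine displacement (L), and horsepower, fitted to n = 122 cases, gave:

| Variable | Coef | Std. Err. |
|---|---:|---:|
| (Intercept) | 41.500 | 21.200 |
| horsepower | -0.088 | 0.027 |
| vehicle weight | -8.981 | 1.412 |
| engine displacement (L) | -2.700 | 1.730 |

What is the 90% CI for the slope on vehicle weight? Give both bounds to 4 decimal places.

(-11.3219, -6.6401)

Read off: b = -8.981, SE = 1.412 for vehicle weight.
df = n − k − 1 = 122 − 3 − 1 = 118.
t* = t_{0.05, 118} = 1.65787.
Margin = t* × SE = 1.65787 × 1.412 = 2.340912.
CI: -8.981 ± 2.340912 → (-11.3219, -6.6401).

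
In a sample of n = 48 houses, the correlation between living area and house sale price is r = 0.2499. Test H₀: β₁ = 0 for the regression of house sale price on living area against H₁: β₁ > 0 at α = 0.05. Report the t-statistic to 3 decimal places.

t = r·√(n − 2)/√(1 − r²) = 0.2499·√46/√0.93755 = 1.750.
df = n − 2 = 46.
One-sided p ≈ 0.0434, which is < 0.05, so reject H₀.
There is evidence of a linear association between living area and house sale price.

t = 1.750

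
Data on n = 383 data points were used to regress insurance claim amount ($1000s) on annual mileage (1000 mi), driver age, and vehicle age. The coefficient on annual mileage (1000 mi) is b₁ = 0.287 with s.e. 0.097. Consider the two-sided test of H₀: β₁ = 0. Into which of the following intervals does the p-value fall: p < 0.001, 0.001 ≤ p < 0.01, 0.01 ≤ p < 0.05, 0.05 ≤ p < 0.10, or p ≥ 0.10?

t = 0.287 / 0.097 = 2.959.
df = n − k − 1 = 383 − 3 − 1 = 379.
Two-sided p = 2·P(T_{379} > |t|) ≈ 0.0033.
So 0.001 ≤ p < 0.01.

0.001 ≤ p < 0.01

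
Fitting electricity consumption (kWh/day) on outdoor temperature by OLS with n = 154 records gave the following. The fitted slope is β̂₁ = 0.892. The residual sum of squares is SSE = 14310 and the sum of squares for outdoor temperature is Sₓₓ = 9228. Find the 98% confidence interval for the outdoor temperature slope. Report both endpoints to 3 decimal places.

(0.655, 1.129)

MSE = SSE/(n − 2) = 14310/152 = 94.1447.
SE(β̂₁) = √(MSE/Sₓₓ) = √(94.1447/9228) = 0.101005.
df = n − 2 = 152.
t* = t_{0.01, 152} = 2.351131.
Margin = t* × SE = 2.351131 × 0.101005 = 0.23748.
CI: 0.892 ± 0.23748 → (0.655, 1.129).
With 98% confidence, each one-unit increase in outdoor temperature is associated with a change of between 0.655 and 1.129 kWh/day in electricity consumption.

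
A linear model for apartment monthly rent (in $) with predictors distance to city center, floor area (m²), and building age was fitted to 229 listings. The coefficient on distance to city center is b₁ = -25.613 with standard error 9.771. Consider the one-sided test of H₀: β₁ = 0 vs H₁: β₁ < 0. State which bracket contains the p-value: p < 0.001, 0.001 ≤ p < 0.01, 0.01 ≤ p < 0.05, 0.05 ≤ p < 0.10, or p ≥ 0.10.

0.001 ≤ p < 0.01

t = -25.613 / 9.771 = -2.621.
df = n − k − 1 = 229 − 3 − 1 = 225.
One-sided p = P(T_{225} < t) ≈ 0.0047.
So 0.001 ≤ p < 0.01.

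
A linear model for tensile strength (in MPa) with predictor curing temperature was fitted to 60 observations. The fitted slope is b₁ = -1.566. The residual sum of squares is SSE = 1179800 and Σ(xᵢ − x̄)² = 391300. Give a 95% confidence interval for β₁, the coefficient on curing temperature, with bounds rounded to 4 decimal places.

MSE = SSE/(n − 2) = 1179800/58 = 20341.4.
SE(b₁) = √(MSE/Sₓₓ) = √(20341.4/391300) = 0.228.
df = n − 2 = 58.
t* = t_{0.025, 58} = 2.001717.
Margin = t* × SE = 2.001717 × 0.228 = 0.456392.
CI: -1.566 ± 0.456392 → (-2.0224, -1.1096).
With 95% confidence, each one-unit increase in curing temperature is associated with a change of between -2.0224 and -1.1096 MPa in tensile strength.

(-2.0224, -1.1096)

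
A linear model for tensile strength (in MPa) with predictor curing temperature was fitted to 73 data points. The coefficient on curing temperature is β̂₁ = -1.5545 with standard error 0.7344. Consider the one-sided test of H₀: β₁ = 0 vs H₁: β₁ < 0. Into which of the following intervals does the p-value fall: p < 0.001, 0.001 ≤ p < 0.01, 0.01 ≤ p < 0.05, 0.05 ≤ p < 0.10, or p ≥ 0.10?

0.01 ≤ p < 0.05

t = -1.5545 / 0.7344 = -2.117.
df = n − 2 = 73 − 2 = 71.
One-sided p = P(T_{71} < t) ≈ 0.0189.
So 0.01 ≤ p < 0.05.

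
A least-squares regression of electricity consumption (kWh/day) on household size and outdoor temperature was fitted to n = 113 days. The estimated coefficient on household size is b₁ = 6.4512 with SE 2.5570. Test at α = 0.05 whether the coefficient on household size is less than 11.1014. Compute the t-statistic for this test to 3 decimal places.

H₀: β₁ = 11.1014 vs H₁: β₁ < 11.1014.
t = (b₁ − β₁⁰)/SE = (6.4512 − 11.1014) / 2.5570 = -1.819.
df = n − k − 1 = 113 − 2 − 1 = 110.
One-sided p ≈ 0.0358, which is < 0.05, so reject H₀.
There is evidence that the true slope on household size is below 11.1014 kWh/day per unit, holding the other predictors fixed.

t = -1.819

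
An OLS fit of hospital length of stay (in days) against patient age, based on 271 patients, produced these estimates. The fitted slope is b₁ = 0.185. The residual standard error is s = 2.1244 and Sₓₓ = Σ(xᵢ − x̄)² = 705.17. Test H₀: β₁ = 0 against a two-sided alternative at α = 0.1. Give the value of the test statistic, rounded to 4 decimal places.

SE(b₁) = s/√Sₓₓ = 2.1244/√705.17 = 0.0799999.
t = 0.185 / 0.0799999 = 2.3125.
df = n − 2 = 269.
Two-sided p ≈ 0.0215, which is < 0.1, so reject H₀.
There is evidence that patient age is associated with hospital length of stay.

t = 2.3125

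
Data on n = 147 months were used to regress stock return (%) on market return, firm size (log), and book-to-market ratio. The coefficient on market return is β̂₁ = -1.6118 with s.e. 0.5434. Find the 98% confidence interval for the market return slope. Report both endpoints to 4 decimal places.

(-2.8903, -0.3333)

df = n − k − 1 = 147 − 3 − 1 = 143.
t* = t_{0.01, 143} = 2.352707.
Margin = t* × SE = 2.352707 × 0.5434 = 1.278461.
CI: -1.6118 ± 1.278461 → (-2.8903, -0.3333).
With 98% confidence, each one-unit increase in market return is associated with a change of between -2.8903 and -0.3333 % in stock return, holding the other predictors fixed.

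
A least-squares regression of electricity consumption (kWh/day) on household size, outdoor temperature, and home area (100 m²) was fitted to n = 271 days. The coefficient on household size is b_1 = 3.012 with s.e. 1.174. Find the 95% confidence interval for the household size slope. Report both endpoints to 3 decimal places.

df = n − k − 1 = 271 − 3 − 1 = 267.
t* = t_{0.025, 267} = 1.968889.
Margin = t* × SE = 1.968889 × 1.174 = 2.31148.
CI: 3.012 ± 2.31148 → (0.701, 5.323).
With 95% confidence, each one-unit increase in household size is associated with a change of between 0.701 and 5.323 kWh/day in electricity consumption, holding the other predictors fixed.

(0.701, 5.323)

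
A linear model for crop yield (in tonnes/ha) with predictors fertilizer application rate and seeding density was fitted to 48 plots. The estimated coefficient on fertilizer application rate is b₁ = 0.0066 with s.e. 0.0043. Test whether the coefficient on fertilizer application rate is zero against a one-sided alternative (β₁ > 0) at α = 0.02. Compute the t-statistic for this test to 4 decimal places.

H₀: β₁ = 0 vs H₁: β₁ > 0.
t = (b₁ − β₁⁰)/SE = 0.0066 / 0.0043 = 1.5349.
df = n − k − 1 = 48 − 2 − 1 = 45.
One-sided p ≈ 0.0659, which is ≥ 0.02, so fail to reject H₀.
The data do not give significant evidence that the true slope on fertilizer application rate is positive, holding the other predictors fixed.

t = 1.5349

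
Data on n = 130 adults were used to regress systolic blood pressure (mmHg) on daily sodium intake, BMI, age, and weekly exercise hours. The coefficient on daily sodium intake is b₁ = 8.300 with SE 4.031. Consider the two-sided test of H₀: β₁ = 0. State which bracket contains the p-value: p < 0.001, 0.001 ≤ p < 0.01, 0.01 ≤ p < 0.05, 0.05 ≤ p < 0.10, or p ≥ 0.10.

0.01 ≤ p < 0.05

t = 8.300 / 4.031 = 2.059.
df = n − k − 1 = 130 − 4 − 1 = 125.
Two-sided p = 2·P(T_{125} > |t|) ≈ 0.0416.
So 0.01 ≤ p < 0.05.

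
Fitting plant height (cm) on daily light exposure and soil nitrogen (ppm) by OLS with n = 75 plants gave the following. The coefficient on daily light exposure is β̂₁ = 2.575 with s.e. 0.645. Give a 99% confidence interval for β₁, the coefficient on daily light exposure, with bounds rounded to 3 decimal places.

df = n − k − 1 = 75 − 2 − 1 = 72.
t* = t_{0.005, 72} = 2.645852.
Margin = t* × SE = 2.645852 × 0.645 = 1.70657.
CI: 2.575 ± 1.70657 → (0.868, 4.282).
With 99% confidence, each one-unit increase in daily light exposure is associated with a change of between 0.868 and 4.282 cm in plant height, holding the other predictors fixed.

(0.868, 4.282)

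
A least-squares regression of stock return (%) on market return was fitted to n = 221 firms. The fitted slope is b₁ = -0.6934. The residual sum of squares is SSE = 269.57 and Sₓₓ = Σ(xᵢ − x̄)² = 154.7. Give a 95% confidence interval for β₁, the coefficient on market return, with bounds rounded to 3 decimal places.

MSE = SSE/(n − 2) = 269.57/219 = 1.23091.
SE(b₁) = √(MSE/Sₓₓ) = √(1.23091/154.7) = 0.0892008.
df = n − 2 = 219.
t* = t_{0.025, 219} = 1.970855.
Margin = t* × SE = 1.970855 × 0.0892008 = 0.17580.
CI: -0.6934 ± 0.17580 → (-0.869, -0.518).
With 95% confidence, each one-unit increase in market return is associated with a change of between -0.869 and -0.518 % in stock return.

(-0.869, -0.518)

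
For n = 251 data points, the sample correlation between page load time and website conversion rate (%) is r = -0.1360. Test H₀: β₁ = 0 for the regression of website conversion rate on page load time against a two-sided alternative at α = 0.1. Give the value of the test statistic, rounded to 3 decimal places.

t = r·√(n − 2)/√(1 − r²) = -0.1360·√249/√0.981504 = -2.166.
df = n − 2 = 249.
Two-sided p ≈ 0.0312, which is < 0.1, so reject H₀.
There is evidence of a linear association between page load time and website conversion rate.

t = -2.166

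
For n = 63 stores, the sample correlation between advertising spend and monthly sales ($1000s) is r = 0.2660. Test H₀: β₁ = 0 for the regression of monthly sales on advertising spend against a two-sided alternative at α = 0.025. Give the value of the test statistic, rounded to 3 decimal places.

t = 2.155

t = r·√(n − 2)/√(1 − r²) = 0.2660·√61/√0.929244 = 2.155.
df = n − 2 = 61.
Two-sided p ≈ 0.0351, which is ≥ 0.025, so fail to reject H₀.
The data do not give significant evidence of a linear association between advertising spend and monthly sales.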